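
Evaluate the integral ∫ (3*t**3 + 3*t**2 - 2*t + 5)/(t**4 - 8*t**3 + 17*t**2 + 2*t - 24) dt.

Factor the denominator: (t - 4)*(t - 3)*(t - 2)*(t + 1).
Partial-fraction decomposition: -7/(60*(t + 1)) + 37/(6*(t - 2)) - 107/(4*(t - 3)) + 237/(10*(t - 4)).
Integrate each term: A/(t−a) contributes A·log|t−a|.

237*log(t - 4)/10 - 107*log(t - 3)/4 + 37*log(t - 2)/6 - 7*log(t + 1)/60 + C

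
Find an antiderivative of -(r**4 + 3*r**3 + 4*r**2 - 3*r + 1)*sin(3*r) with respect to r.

Use integration by parts with u = r**4 + 3*r**3 + 4*r**2 - 3*r + 1, dv = -sin(3*r) dr, so v = cos(3*r)/3.
Apply parts 4 times (tabular method): alternate signs, differentiate u down to 0, integrate dv up.

r**4*cos(3*r)/3 - 4*r**3*sin(3*r)/9 + r**3*cos(3*r) - r**2*sin(3*r) + 8*r**2*cos(3*r)/9 - 16*r*sin(3*r)/27 - 5*r*cos(3*r)/3 + 5*sin(3*r)/9 + 11*cos(3*r)/81 + C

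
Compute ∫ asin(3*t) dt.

Use integration by parts with u = arcsin(3*t), dv = dt.
Then du = 3/sqrt(-9*t**2 + 1) dt.

t*asin(3*t) + sqrt(-9*t**2 + 1)/3 + C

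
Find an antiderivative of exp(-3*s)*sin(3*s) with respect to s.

Let I denote the integral. Integrate by parts with u = sin(3*s), dv = exp(-3*s) ds, so v = -exp(-3*s)/3: I = -exp(-3*s)*sin(3*s)/3 + ∫ exp(-3*s)*cos(3*s) ds.
Apply parts again with u = cos(3*s), dv = exp(-3*s) ds: ∫ exp(-3*s)*cos(3*s) ds = -exp(-3*s)*cos(3*s)/3 − I. Substituting back brings back I: I = -exp(-3*s)*sin(3*s)/3 - exp(-3*s)*cos(3*s)/3 − I.
Solving for I: (1 + 1)·I equals the remaining terms, so I = (1/2)·(-exp(-3*s)*sin(3*s)/3 - exp(-3*s)*cos(3*s)/3).

-exp(-3*s)*sin(3*s)/6 - exp(-3*s)*cos(3*s)/6 + C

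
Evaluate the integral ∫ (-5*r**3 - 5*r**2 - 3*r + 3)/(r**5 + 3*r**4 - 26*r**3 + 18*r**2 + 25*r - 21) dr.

-93*log(r - 3)/80 + 107*log(r - 1)/128 - log(r + 1)/16 + 249*log(r + 7)/640 - 5/(16*r - 16) + C

Factor the denominator: (r - 3)*(r - 1)**2*(r + 1)*(r + 7).
Partial-fraction decomposition: 249/(640*(r + 7)) - 1/(16*(r + 1)) + 107/(128*(r - 1)) + 5/(16*(r - 1)**2) - 93/(80*(r - 3)).
Integrate each term; A/(r−a) gives A·log|r−a|; A/(r−a)² gives −A/(r−a).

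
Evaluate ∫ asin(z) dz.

Use integration by parts with u = arcsin(z), dv = dz.
Then du = 1/sqrt(-z**2 + 1) dz.

z*asin(z) + sqrt(-z**2 + 1) + C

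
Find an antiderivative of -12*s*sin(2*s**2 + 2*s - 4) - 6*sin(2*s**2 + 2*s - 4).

Let u = 2*s**2 + 2*s - 4, so du = (4*s + 2) ds.
Rewriting, the integral becomes -3·∫ sin(u) du = -3·-cos(u).
Substituting back, u = 2*s**2 + 2*s - 4.

3*cos(2*s**2 + 2*s - 4) + C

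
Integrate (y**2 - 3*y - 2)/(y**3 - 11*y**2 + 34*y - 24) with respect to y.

Factor the denominator: (y - 6)*(y - 4)*(y - 1).
Partial-fraction decomposition: -4/(15*(y - 1)) - 1/(3*(y - 4)) + 8/(5*(y - 6)).
Integrate each term: A/(y−a) contributes A·log|y−a|.

8*log(y - 6)/5 - log(y - 4)/3 - 4*log(y - 1)/15 + C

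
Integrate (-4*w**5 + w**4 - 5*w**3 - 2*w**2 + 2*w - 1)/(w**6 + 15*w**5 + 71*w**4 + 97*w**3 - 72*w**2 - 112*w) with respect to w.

log(w)/112 - 9*log(w - 1)/400 + 5*log(w + 1)/108 + 7809*log(w + 4)/400 - 71231*log(w + 7)/3024 + 4631/(180*w + 720) + C

Factor the denominator: w*(w - 1)*(w + 1)*(w + 4)**2*(w + 7).
Partial-fraction decomposition: -71231/(3024*(w + 7)) + 7809/(400*(w + 4)) - 4631/(180*(w + 4)**2) + 5/(108*(w + 1)) - 9/(400*(w - 1)) + 1/(112*w).
Integrate each term; A/(w−a) gives A·log|w−a|; A/(w−a)² gives −A/(w−a).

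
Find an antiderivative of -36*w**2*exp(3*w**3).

-4*exp(3*w**3) + C

Let u = 3*w**3, so du = (9*w**2) dw.
Rewriting, the integral becomes -4·∫ e^u du = -4·e^u.
Substituting back, u = 3*w**3.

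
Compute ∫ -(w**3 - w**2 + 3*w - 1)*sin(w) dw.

w**3*cos(w) - 3*w**2*sin(w) - w**2*cos(w) + 2*w*sin(w) - 3*w*cos(w) + 3*sin(w) + cos(w) + C

Use integration by parts with u = w**3 - w**2 + 3*w - 1, dv = -sin(w) dw, so v = cos(w).
Apply parts 3 times (tabular method): alternate signs, differentiate u down to 0, integrate dv up.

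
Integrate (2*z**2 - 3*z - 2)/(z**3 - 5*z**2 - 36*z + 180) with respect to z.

Factor the denominator: (z - 6)*(z - 5)*(z + 6).
Partial-fraction decomposition: 2/(3*(z + 6)) - 3/(z - 5) + 13/(3*(z - 6)).
Integrate each term: A/(z−a) contributes A·log|z−a|.

13*log(z - 6)/3 - 3*log(z - 5) + 2*log(z + 6)/3 + C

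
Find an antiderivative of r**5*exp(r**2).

Let u = r², du = 2r dr; rewrite as (1/2)∫ u^2·exp(1u) du.
Now integrate by parts 2 times.

(r**4 - 2*r**2 + 2)*exp(r**2)/2 + C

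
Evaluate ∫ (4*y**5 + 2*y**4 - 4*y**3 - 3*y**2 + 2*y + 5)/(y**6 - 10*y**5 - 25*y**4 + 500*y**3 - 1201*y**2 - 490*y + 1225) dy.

11755*log(y - 7)/448 - 3293*log(y - 5)/144 - log(y - 1)/256 + log(y + 1)/1728 + 30605*log(y + 7)/48384 + 6595/(288*y - 1440) + C

Factor the denominator: (y - 7)*(y - 5)**2*(y - 1)*(y + 1)*(y + 7).
Partial-fraction decomposition: 30605/(48384*(y + 7)) + 1/(1728*(y + 1)) - 1/(256*(y - 1)) - 3293/(144*(y - 5)) - 6595/(288*(y - 5)**2) + 11755/(448*(y - 7)).
Integrate each term; A/(y−a) gives A·log|y−a|; A/(y−a)² gives −A/(y−a).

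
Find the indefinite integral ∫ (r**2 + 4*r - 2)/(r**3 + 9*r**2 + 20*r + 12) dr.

-log(r + 1) + 3*log(r + 2)/2 + log(r + 6)/2 + C

Factor the denominator: (r + 1)*(r + 2)*(r + 6).
Partial-fraction decomposition: 1/(2*(r + 6)) + 3/(2*(r + 2)) - 1/(r + 1).
Integrate each term: A/(r−a) contributes A·log|r−a|.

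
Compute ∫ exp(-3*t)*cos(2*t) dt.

Let I denote the integral. Integrate by parts with u = cos(2*t), dv = exp(-3*t) dt, so v = -exp(-3*t)/3: I = -exp(-3*t)*cos(2*t)/3 − (2/3)·∫ exp(-3*t)*sin(2*t) dt.
Apply parts again with u = sin(2*t), dv = exp(-3*t) dt: ∫ exp(-3*t)*sin(2*t) dt = -exp(-3*t)*sin(2*t)/3 + (2/3)·I. Substituting back brings back I: I = 2*exp(-3*t)*sin(2*t)/9 - exp(-3*t)*cos(2*t)/3 − (4/9)·I.
Solving for I: (1 + 4/9)·I equals the remaining terms, so I = (9/13)·(2*exp(-3*t)*sin(2*t)/9 - exp(-3*t)*cos(2*t)/3).

2*exp(-3*t)*sin(2*t)/13 - 3*exp(-3*t)*cos(2*t)/13 + C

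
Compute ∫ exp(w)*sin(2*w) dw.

exp(w)*sin(2*w)/5 - 2*exp(w)*cos(2*w)/5 + C

Let I denote the integral. Integrate by parts with u = sin(2*w), dv = exp(w) dw, so v = exp(w): I = exp(w)*sin(2*w) − 2·∫ exp(w)*cos(2*w) dw.
Apply parts again with u = cos(2*w), dv = exp(w) dw: ∫ exp(w)*cos(2*w) dw = exp(w)*cos(2*w) + 2·I. Substituting back brings back I: I = exp(w)*sin(2*w) - 2*exp(w)*cos(2*w) − 4·I.
Solving for I: (1 + 4)·I equals the remaining terms, so I = (1/5)·(exp(w)*sin(2*w) - 2*exp(w)*cos(2*w)).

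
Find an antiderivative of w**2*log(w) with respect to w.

w**3*log(w)/3 - w**3/9 + C

Use integration by parts with u = log(w), dv = w**2 dw.
Then du = 1/w dw and v = w**3/3.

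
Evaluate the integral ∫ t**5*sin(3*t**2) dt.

-t**4*cos(3*t**2)/6 + t**2*sin(3*t**2)/9 + cos(3*t**2)/27 + C

Let u = t², du = 2t dt; rewrite as (1/2)∫ u^2·sin(3u) du.
Now integrate by parts 2 times.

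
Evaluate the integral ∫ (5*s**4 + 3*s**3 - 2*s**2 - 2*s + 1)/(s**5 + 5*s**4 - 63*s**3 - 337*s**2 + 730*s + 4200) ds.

12923*log(s - 7)/5616 - 1433*log(s - 4)/2430 - 159871*log(s + 5)/3888 + 5773*log(s + 6)/130 - 2711/(108*s + 540) + C

Factor the denominator: (s - 7)*(s - 4)*(s + 5)**2*(s + 6).
Partial-fraction decomposition: 5773/(130*(s + 6)) - 159871/(3888*(s + 5)) + 2711/(108*(s + 5)**2) - 1433/(2430*(s - 4)) + 12923/(5616*(s - 7)).
Integrate each term; A/(s−a) gives A·log|s−a|; A/(s−a)² gives −A/(s−a).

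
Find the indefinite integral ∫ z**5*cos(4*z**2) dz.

Let u = z², du = 2z dz; rewrite as (1/2)∫ u^2·cos(4u) du.
Now integrate by parts 2 times.

z**4*sin(4*z**2)/8 + z**2*cos(4*z**2)/16 - sin(4*z**2)/64 + C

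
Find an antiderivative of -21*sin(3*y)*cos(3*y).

7*cos(3*y)**2/2 + C

Let u = cos(3*y), so du = (-3*sin(3*y)) dy.
Rewriting, the integral becomes 7·∫ u^1 du = 7·u^2/2.
Substituting back, u = cos(3*y).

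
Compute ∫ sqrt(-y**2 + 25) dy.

Substitute y = 5·sin(θ), so dy = 5·cos(θ) dθ and the radical becomes sqrt(-y**2 + 25) = 5·cos(θ) by the Pythagorean identity.
Integrate the resulting trig expression in θ, then back-substitute θ = asin(y/5), sin(θ) = y/5, cos(θ) = sqrt(-y**2 + 25)/5 (absorbing any constant into C).

y*sqrt(-y**2 + 25)/2 + 25*asin(y/5)/2 + C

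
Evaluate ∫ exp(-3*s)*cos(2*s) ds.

2*exp(-3*s)*sin(2*s)/13 - 3*exp(-3*s)*cos(2*s)/13 + C

Let I denote the integral. Integrate by parts with u = cos(2*s), dv = exp(-3*s) ds, so v = -exp(-3*s)/3: I = -exp(-3*s)*cos(2*s)/3 − (2/3)·∫ exp(-3*s)*sin(2*s) ds.
Apply parts again with u = sin(2*s), dv = exp(-3*s) ds: ∫ exp(-3*s)*sin(2*s) ds = -exp(-3*s)*sin(2*s)/3 + (2/3)·I. Substituting back brings back I: I = 2*exp(-3*s)*sin(2*s)/9 - exp(-3*s)*cos(2*s)/3 − (4/9)·I.
Solving for I: (1 + 4/9)·I equals the remaining terms, so I = (9/13)·(2*exp(-3*s)*sin(2*s)/9 - exp(-3*s)*cos(2*s)/3).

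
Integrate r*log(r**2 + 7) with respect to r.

r**2*log(r**2 + 7)/2 - r**2/2 + 7*log(r**2 + 7)/2 + C

Let u = r**2 + 7, so du = (2*r) dr.
The integral becomes (1/2)·∫ log(u) du; integrate by parts with u′=log(u), dv′=du.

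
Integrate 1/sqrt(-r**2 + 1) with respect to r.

asin(r) + C

Substitute r = sin(θ), so dr = cos(θ) dθ and the radical becomes sqrt(-r**2 + 1) = cos(θ) by the Pythagorean identity.
Integrate the resulting trig expression in θ, then back-substitute θ = asin(r), sin(θ) = r, cos(θ) = sqrt(-r**2 + 1) (absorbing any constant into C).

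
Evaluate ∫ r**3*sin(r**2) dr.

-r**2*cos(r**2)/2 + sin(r**2)/2 + C

Let u = r², du = 2r dr; rewrite as (1/2)∫ u^1·sin(1u) du.
Now integrate by parts 1 time.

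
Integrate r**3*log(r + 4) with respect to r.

Use integration by parts with u = log(r + 4), dv = r**3 dr.
Then du = 1/(r + 4) dr and v = r**4/4.

r**4*log(r + 4)/4 - r**4/16 + r**3/3 - 2*r**2 + 16*r - 64*log(r + 4) + C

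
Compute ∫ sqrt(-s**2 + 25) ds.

s*sqrt(-s**2 + 25)/2 + 25*asin(s/5)/2 + C

Substitute s = 5·sin(θ), so ds = 5·cos(θ) dθ and the radical becomes sqrt(-s**2 + 25) = 5·cos(θ) by the Pythagorean identity.
Integrate the resulting trig expression in θ, then back-substitute θ = asin(s/5), sin(θ) = s/5, cos(θ) = sqrt(-s**2 + 25)/5 (absorbing any constant into C).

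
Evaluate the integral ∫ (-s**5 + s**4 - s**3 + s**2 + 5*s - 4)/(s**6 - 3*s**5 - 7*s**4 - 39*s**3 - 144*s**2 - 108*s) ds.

Factor the denominator: s*(s - 6)*(s + 1)*(s + 2)*(s**2 + 9).
Partial-fraction decomposition: -(1073*s - 417)/(3510*(s**2 + 9)) - 23/(104*(s + 2)) - 1/(14*(s + 1)) - 3317/(7560*(s - 6)) + 1/(27*s).
Integrate each term; A/(s−a) gives A·log|s−a|; the (Bs+D)/(s²+p²) term gives a log and an atan.

log(s)/27 - 3317*log(s - 6)/7560 - log(s + 1)/14 - 23*log(s + 2)/104 - 1073*log(s**2 + 9)/7020 + 139*atan(s/3)/3510 + C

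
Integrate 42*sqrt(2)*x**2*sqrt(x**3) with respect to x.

28*sqrt(2)*(x**3)**(3/2)/3 + C

Let u = 2*x**3, so du = (6*x**2) dx.
Rewriting, the integral becomes 7·∫ √u du = 7·(2/3)u^(3/2).
Substituting back, u = 2*x**3.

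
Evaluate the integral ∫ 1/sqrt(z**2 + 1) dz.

Substitute z = tan(θ), so dz = sec(θ)^2 dθ and the radical becomes sqrt(z**2 + 1) = sec(θ) by the Pythagorean identity.
Integrate the resulting trig expression in θ, then back-substitute tan(θ) = z, sec(θ) = sqrt(z**2 + 1) (absorbing any constant into C).

log(z + sqrt(z**2 + 1)) + C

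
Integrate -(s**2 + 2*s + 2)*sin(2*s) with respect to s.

s**2*cos(2*s)/2 - s*sin(2*s)/2 + s*cos(2*s) - sin(2*s)/2 + 3*cos(2*s)/4 + C

Use integration by parts with u = s**2 + 2*s + 2, dv = -sin(2*s) ds, so v = cos(2*s)/2.
Apply parts 2 times (tabular method): alternate signs, differentiate u down to 0, integrate dv up.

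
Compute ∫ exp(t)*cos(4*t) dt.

4*exp(t)*sin(4*t)/17 + exp(t)*cos(4*t)/17 + C

Let I denote the integral. Integrate by parts with u = cos(4*t), dv = exp(t) dt, so v = exp(t): I = exp(t)*cos(4*t) + 4·∫ exp(t)*sin(4*t) dt.
Apply parts again with u = sin(4*t), dv = exp(t) dt: ∫ exp(t)*sin(4*t) dt = exp(t)*sin(4*t) − 4·I. Substituting back brings back I: I = 4*exp(t)*sin(4*t) + exp(t)*cos(4*t) − 16·I.
Solving for I: (1 + 16)·I equals the remaining terms, so I = (1/17)·(4*exp(t)*sin(4*t) + exp(t)*cos(4*t)).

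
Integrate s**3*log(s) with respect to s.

Use integration by parts with u = log(s), dv = s**3 ds.
Then du = 1/s ds and v = s**4/4.

s**4*log(s)/4 - s**4/16 + C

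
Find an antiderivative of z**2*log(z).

Use integration by parts with u = log(z), dv = z**2 dz.
Then du = 1/z dz and v = z**3/3.

z**3*log(z)/3 - z**3/9 + C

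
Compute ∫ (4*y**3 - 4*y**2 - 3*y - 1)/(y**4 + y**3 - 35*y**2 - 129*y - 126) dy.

577*log(y - 7)/450 + 43*log(y + 2)/9 - 103*log(y + 3)/50 + 68/(5*y + 15) + C

Factor the denominator: (y - 7)*(y + 2)*(y + 3)**2.
Partial-fraction decomposition: -103/(50*(y + 3)) - 68/(5*(y + 3)**2) + 43/(9*(y + 2)) + 577/(450*(y - 7)).
Integrate each term; A/(y−a) gives A·log|y−a|; A/(y−a)² gives −A/(y−a).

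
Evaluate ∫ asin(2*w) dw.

w*asin(2*w) + sqrt(-4*w**2 + 1)/2 + C

Use integration by parts with u = arcsin(2*w), dv = dw.
Then du = 2/sqrt(-4*w**2 + 1) dw.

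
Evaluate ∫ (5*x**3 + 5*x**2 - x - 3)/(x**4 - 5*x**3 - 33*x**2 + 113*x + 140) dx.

Factor the denominator: (x - 7)*(x - 4)*(x + 1)*(x + 5).
Partial-fraction decomposition: 83/(72*(x + 5)) - 1/(80*(x + 1)) - 131/(45*(x - 4)) + 325/(48*(x - 7)).
Integrate each term: A/(x−a) contributes A·log|x−a|.

325*log(x - 7)/48 - 131*log(x - 4)/45 - log(x + 1)/80 + 83*log(x + 5)/72 + C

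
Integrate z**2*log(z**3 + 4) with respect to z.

Let u = z**3 + 4, so du = (3*z**2) dz.
The integral becomes (1/3)·∫ log(u) du; integrate by parts with u′=log(u), dv′=du.

z**3*log(z**3 + 4)/3 - z**3/3 + 4*log(z**3 + 4)/3 + C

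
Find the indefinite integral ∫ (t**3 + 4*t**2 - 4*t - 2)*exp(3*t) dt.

Use integration by parts with u = t**3 + 4*t**2 - 4*t - 2, dv = exp(3*t) dt, so v = exp(3*t)/3.
Apply parts 3 times (tabular method): alternate signs, differentiate u down to 0, integrate dv up.

(t**3 + 3*t**2 - 6*t)*exp(3*t)/3 + C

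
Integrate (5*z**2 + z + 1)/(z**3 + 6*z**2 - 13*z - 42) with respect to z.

Factor the denominator: (z - 3)*(z + 2)*(z + 7).
Partial-fraction decomposition: 239/(50*(z + 7)) - 19/(25*(z + 2)) + 49/(50*(z - 3)).
Integrate each term: A/(z−a) contributes A·log|z−a|.

49*log(z - 3)/50 - 19*log(z + 2)/25 + 239*log(z + 7)/50 + C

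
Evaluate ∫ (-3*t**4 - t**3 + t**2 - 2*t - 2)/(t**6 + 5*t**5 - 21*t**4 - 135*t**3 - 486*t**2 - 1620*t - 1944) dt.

-2041*log(t - 6)/19440 + 17*log(t + 2)/208 - 203*log(t + 3)/486 + 1813*log(t + 6)/3240 - 1249*log(t**2 + 9)/21060 - 359*atan(t/3)/10530 + C

Factor the denominator: (t - 6)*(t + 2)*(t + 3)*(t + 6)*(t**2 + 9).
Partial-fraction decomposition: -(1249*t + 1077)/(10530*(t**2 + 9)) + 1813/(3240*(t + 6)) - 203/(486*(t + 3)) + 17/(208*(t + 2)) - 2041/(19440*(t - 6)).
Integrate each term; A/(t−a) gives A·log|t−a|; the (Bt+D)/(t²+p²) term gives a log and an atan.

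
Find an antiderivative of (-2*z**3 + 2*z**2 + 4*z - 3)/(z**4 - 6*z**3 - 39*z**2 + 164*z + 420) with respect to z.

-563*log(z - 7)/108 + 339*log(z - 6)/88 + 13*log(z + 2)/216 - 277*log(z + 5)/396 + C

Factor the denominator: (z - 7)*(z - 6)*(z + 2)*(z + 5).
Partial-fraction decomposition: -277/(396*(z + 5)) + 13/(216*(z + 2)) + 339/(88*(z - 6)) - 563/(108*(z - 7)).
Integrate each term: A/(z−a) contributes A·log|z−a|.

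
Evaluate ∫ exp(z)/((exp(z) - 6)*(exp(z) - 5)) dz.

Let u = e^z, du = e^z dz.
The integral becomes ∫ du/((u-6)(u-5)); decompose into partial fractions.

log(exp(z) - 6) - log(exp(z) - 5) + C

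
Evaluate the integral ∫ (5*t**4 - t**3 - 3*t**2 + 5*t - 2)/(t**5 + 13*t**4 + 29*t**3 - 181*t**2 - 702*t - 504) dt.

593*log(t - 4)/1925 + log(t + 1)/75 + 97*log(t + 3)/42 - 3278*log(t + 6)/75 + 3041*log(t + 7)/66 + C

Factor the denominator: (t - 4)*(t + 1)*(t + 3)*(t + 6)*(t + 7).
Partial-fraction decomposition: 3041/(66*(t + 7)) - 3278/(75*(t + 6)) + 97/(42*(t + 3)) + 1/(75*(t + 1)) + 593/(1925*(t - 4)).
Integrate each term: A/(t−a) contributes A·log|t−a|.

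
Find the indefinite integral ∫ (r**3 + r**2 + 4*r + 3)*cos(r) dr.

Use integration by parts with u = r**3 + r**2 + 4*r + 3, dv = cos(r) dr, so v = sin(r).
Apply parts 3 times (tabular method): alternate signs, differentiate u down to 0, integrate dv up.

r**3*sin(r) + r**2*sin(r) + 3*r**2*cos(r) - 2*r*sin(r) + 2*r*cos(r) + sin(r) - 2*cos(r) + C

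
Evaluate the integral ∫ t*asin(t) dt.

t**2*asin(t)/2 + t*sqrt(-t**2 + 1)/4 - asin(t)/4 + C

Use integration by parts with u = arcsin(t), dv = t dt.
Then du = 1/sqrt(-t**2 + 1) dt.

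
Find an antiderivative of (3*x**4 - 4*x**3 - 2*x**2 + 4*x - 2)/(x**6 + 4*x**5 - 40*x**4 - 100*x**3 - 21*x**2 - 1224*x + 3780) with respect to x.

Factor the denominator: (x - 6)*(x - 2)*(x + 5)*(x + 7)*(x**2 + 9).
Partial-fraction decomposition: (41114*x + 91029)/(576810*(x**2 + 9)) - 8447/(13572*(x + 7)) + 329/(748*(x + 5)) - 1/(234*(x - 2)) + 1487/(12870*(x - 6)).
Integrate each term; A/(x−a) gives A·log|x−a|; the (Bx+D)/(x²+p²) term gives a log and an atan.

1487*log(x - 6)/12870 - log(x - 2)/234 + 329*log(x + 5)/748 - 8447*log(x + 7)/13572 + 20557*log(x**2 + 9)/576810 + 30343*atan(x/3)/576810 + C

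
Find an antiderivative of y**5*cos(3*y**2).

y**4*sin(3*y**2)/6 + y**2*cos(3*y**2)/9 - sin(3*y**2)/27 + C

Let u = y², du = 2y dy; rewrite as (1/2)∫ u^2·cos(3u) du.
Now integrate by parts 2 times.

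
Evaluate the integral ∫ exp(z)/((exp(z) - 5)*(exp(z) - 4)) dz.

log(exp(z) - 5) - log(exp(z) - 4) + C

Let u = e^z, du = e^z dz.
The integral becomes ∫ du/((u-4)(u-5)); decompose into partial fractions.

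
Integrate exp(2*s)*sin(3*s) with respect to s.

2*exp(2*s)*sin(3*s)/13 - 3*exp(2*s)*cos(3*s)/13 + C

Let I denote the integral. Integrate by parts with u = sin(3*s), dv = exp(2*s) ds, so v = exp(2*s)/2: I = exp(2*s)*sin(3*s)/2 − (3/2)·∫ exp(2*s)*cos(3*s) ds.
Apply parts again with u = cos(3*s), dv = exp(2*s) ds: ∫ exp(2*s)*cos(3*s) ds = exp(2*s)*cos(3*s)/2 + (3/2)·I. Substituting back brings back I: I = exp(2*s)*sin(3*s)/2 - 3*exp(2*s)*cos(3*s)/4 − (9/4)·I.
Solving for I: (1 + 9/4)·I equals the remaining terms, so I = (4/13)·(exp(2*s)*sin(3*s)/2 - 3*exp(2*s)*cos(3*s)/4).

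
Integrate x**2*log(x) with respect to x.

x**3*log(x)/3 - x**3/9 + C

Use integration by parts with u = log(x), dv = x**2 dx.
Then du = 1/x dx and v = x**3/3.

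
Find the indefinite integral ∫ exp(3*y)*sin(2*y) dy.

3*exp(3*y)*sin(2*y)/13 - 2*exp(3*y)*cos(2*y)/13 + C

Let I denote the integral. Integrate by parts with u = sin(2*y), dv = exp(3*y) dy, so v = exp(3*y)/3: I = exp(3*y)*sin(2*y)/3 − (2/3)·∫ exp(3*y)*cos(2*y) dy.
Apply parts again with u = cos(2*y), dv = exp(3*y) dy: ∫ exp(3*y)*cos(2*y) dy = exp(3*y)*cos(2*y)/3 + (2/3)·I. Substituting back brings back I: I = exp(3*y)*sin(2*y)/3 - 2*exp(3*y)*cos(2*y)/9 − (4/9)·I.
Solving for I: (1 + 4/9)·I equals the remaining terms, so I = (9/13)·(exp(3*y)*sin(2*y)/3 - 2*exp(3*y)*cos(2*y)/9).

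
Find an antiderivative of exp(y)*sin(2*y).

Let I denote the integral. Integrate by parts with u = sin(2*y), dv = exp(y) dy, so v = exp(y): I = exp(y)*sin(2*y) − 2·∫ exp(y)*cos(2*y) dy.
Apply parts again with u = cos(2*y), dv = exp(y) dy: ∫ exp(y)*cos(2*y) dy = exp(y)*cos(2*y) + 2·I. Substituting back brings back I: I = exp(y)*sin(2*y) - 2*exp(y)*cos(2*y) − 4·I.
Solving for I: (1 + 4)·I equals the remaining terms, so I = (1/5)·(exp(y)*sin(2*y) - 2*exp(y)*cos(2*y)).

exp(y)*sin(2*y)/5 - 2*exp(y)*cos(2*y)/5 + C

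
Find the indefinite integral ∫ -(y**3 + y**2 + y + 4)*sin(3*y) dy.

y**3*cos(3*y)/3 - y**2*sin(3*y)/3 + y**2*cos(3*y)/3 - 2*y*sin(3*y)/9 + y*cos(3*y)/9 - sin(3*y)/27 + 34*cos(3*y)/27 + C

Use integration by parts with u = y**3 + y**2 + y + 4, dv = -sin(3*y) dy, so v = cos(3*y)/3.
Apply parts 3 times (tabular method): alternate signs, differentiate u down to 0, integrate dv up.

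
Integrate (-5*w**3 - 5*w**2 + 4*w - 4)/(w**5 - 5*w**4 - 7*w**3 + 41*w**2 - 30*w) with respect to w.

2*log(w)/15 - 367*log(w - 5)/240 + 28*log(w - 2)/15 - 5*log(w - 1)/8 + 37*log(w + 3)/240 + C

Factor the denominator: w*(w - 5)*(w - 2)*(w - 1)*(w + 3).
Partial-fraction decomposition: 37/(240*(w + 3)) - 5/(8*(w - 1)) + 28/(15*(w - 2)) - 367/(240*(w - 5)) + 2/(15*w).
Integrate each term: A/(w−a) contributes A·log|w−a|.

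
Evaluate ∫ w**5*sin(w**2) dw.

Let u = w², du = 2w dw; rewrite as (1/2)∫ u^2·sin(1u) du.
Now integrate by parts 2 times.

-w**4*cos(w**2)/2 + w**2*sin(w**2) + cos(w**2) + C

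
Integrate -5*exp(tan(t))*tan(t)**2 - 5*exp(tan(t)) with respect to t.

Let u = tan(t), so du = (tan(t)**2 + 1) dt.
Rewriting, the integral becomes -5·∫ e^u du = -5·e^u.
Substituting back, u = tan(t).

-5*exp(tan(t)) + C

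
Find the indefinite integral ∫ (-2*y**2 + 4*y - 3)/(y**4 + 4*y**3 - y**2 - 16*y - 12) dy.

-log(y - 2)/20 + 3*log(y + 1)/2 - 19*log(y + 2)/4 + 33*log(y + 3)/10 + C

Factor the denominator: (y - 2)*(y + 1)*(y + 2)*(y + 3).
Partial-fraction decomposition: 33/(10*(y + 3)) - 19/(4*(y + 2)) + 3/(2*(y + 1)) - 1/(20*(y - 2)).
Integrate each term: A/(y−a) contributes A·log|y−a|.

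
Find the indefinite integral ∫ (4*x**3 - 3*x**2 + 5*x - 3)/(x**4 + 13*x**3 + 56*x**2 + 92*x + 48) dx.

Factor the denominator: (x + 1)*(x + 2)*(x + 4)*(x + 6).
Partial-fraction decomposition: 201/(8*(x + 6)) - 109/(4*(x + 4)) + 57/(8*(x + 2)) - 1/(x + 1).
Integrate each term: A/(x−a) contributes A·log|x−a|.

-log(x + 1) + 57*log(x + 2)/8 - 109*log(x + 4)/4 + 201*log(x + 6)/8 + C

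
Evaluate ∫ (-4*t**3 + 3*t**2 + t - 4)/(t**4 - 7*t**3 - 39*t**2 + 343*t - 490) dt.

-611*log(t - 7)/70 + 53*log(t - 5)/9 - 22*log(t - 2)/135 - 377*log(t + 7)/378 + C

Factor the denominator: (t - 7)*(t - 5)*(t - 2)*(t + 7).
Partial-fraction decomposition: -377/(378*(t + 7)) - 22/(135*(t - 2)) + 53/(9*(t - 5)) - 611/(70*(t - 7)).
Integrate each term: A/(t−a) contributes A·log|t−a|.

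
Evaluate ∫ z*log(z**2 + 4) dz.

z**2*log(z**2 + 4)/2 - z**2/2 + 2*log(z**2 + 4) + C

Let u = z**2 + 4, so du = (2*z) dz.
The integral becomes (1/2)·∫ log(u) du; integrate by parts with u′=log(u), dv′=du.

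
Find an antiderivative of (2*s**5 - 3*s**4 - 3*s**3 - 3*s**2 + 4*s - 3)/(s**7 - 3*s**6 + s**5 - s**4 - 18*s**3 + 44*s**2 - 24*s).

Factor the denominator: s*(s - 3)*(s - 1)**2*(s + 2)*(s**2 + 4).
Partial-fraction decomposition: -3*(593*s - 1302)/(5200*(s**2 + 4)) - 37/(240*(s + 2)) + 14/(75*(s - 1)) + 1/(5*(s - 1)**2) + 12/(65*(s - 3)) + 1/(8*s).
Integrate each term; A/(s−a) gives A·log|s−a|; the (Bs+D)/(s²+p²) term gives a log and an atan.

log(s)/8 + 12*log(s - 3)/65 + 14*log(s - 1)/75 - 37*log(s + 2)/240 - 1779*log(s**2 + 4)/10400 + 1953*atan(s/2)/5200 - 1/(5*s - 5) + C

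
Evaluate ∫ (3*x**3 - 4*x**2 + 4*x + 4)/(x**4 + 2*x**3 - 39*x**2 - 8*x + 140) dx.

299*log(x - 5)/252 - 5*log(x - 2)/27 - 11*log(x + 2)/35 + 1249*log(x + 7)/540 + C

Factor the denominator: (x - 5)*(x - 2)*(x + 2)*(x + 7).
Partial-fraction decomposition: 1249/(540*(x + 7)) - 11/(35*(x + 2)) - 5/(27*(x - 2)) + 299/(252*(x - 5)).
Integrate each term: A/(x−a) contributes A·log|x−a|.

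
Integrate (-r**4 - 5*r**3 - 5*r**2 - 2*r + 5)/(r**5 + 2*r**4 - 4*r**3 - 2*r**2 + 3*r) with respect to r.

5*log(r)/3 - 17*log(r - 1)/8 - 3*log(r + 1)/4 + 5*log(r + 3)/24 + 1/(r - 1) + C

Factor the denominator: r*(r - 1)**2*(r + 1)*(r + 3).
Partial-fraction decomposition: 5/(24*(r + 3)) - 3/(4*(r + 1)) - 17/(8*(r - 1)) - 1/(r - 1)**2 + 5/(3*r).
Integrate each term; A/(r−a) gives A·log|r−a|; A/(r−a)² gives −A/(r−a).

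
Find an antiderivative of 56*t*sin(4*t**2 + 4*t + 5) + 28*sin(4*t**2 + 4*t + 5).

Let u = 4*t**2 + 4*t + 5, so du = (8*t + 4) dt.
Rewriting, the integral becomes 7·∫ sin(u) du = 7·-cos(u).
Substituting back, u = 4*t**2 + 4*t + 5.

-7*cos(4*t**2 + 4*t + 5) + C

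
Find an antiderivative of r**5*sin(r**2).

Let u = r², du = 2r dr; rewrite as (1/2)∫ u^2·sin(1u) du.
Now integrate by parts 2 times.

-r**4*cos(r**2)/2 + r**2*sin(r**2) + cos(r**2) + C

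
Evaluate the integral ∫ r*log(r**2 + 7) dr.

r**2*log(r**2 + 7)/2 - r**2/2 + 7*log(r**2 + 7)/2 + C

Let u = r**2 + 7, so du = (2*r) dr.
The integral becomes (1/2)·∫ log(u) du; integrate by parts with u′=log(u), dv′=du.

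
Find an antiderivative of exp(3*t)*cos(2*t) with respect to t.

2*exp(3*t)*sin(2*t)/13 + 3*exp(3*t)*cos(2*t)/13 + C

Let I denote the integral. Integrate by parts with u = cos(2*t), dv = exp(3*t) dt, so v = exp(3*t)/3: I = exp(3*t)*cos(2*t)/3 + (2/3)·∫ exp(3*t)*sin(2*t) dt.
Apply parts again with u = sin(2*t), dv = exp(3*t) dt: ∫ exp(3*t)*sin(2*t) dt = exp(3*t)*sin(2*t)/3 − (2/3)·I. Substituting back brings back I: I = 2*exp(3*t)*sin(2*t)/9 + exp(3*t)*cos(2*t)/3 − (4/9)·I.
Solving for I: (1 + 4/9)·I equals the remaining terms, so I = (9/13)·(2*exp(3*t)*sin(2*t)/9 + exp(3*t)*cos(2*t)/3).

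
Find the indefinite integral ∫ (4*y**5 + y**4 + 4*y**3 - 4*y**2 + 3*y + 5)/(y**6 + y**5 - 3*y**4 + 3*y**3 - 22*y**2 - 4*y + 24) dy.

57*log(y - 2)/40 - 13*log(y - 1)/40 - 3*log(y + 1)/20 + 1039*log(y + 3)/520 + 547*log(y**2 + 4)/1040 + 83*atan(y/2)/520 + C

Factor the denominator: (y - 2)*(y - 1)*(y + 1)*(y + 3)*(y**2 + 4).
Partial-fraction decomposition: (547*y + 166)/(520*(y**2 + 4)) + 1039/(520*(y + 3)) - 3/(20*(y + 1)) - 13/(40*(y - 1)) + 57/(40*(y - 2)).
Integrate each term; A/(y−a) gives A·log|y−a|; the (By+D)/(y²+p²) term gives a log and an atan.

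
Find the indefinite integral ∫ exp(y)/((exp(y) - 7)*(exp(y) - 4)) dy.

log(exp(y) - 7)/3 - log(exp(y) - 4)/3 + C

Let u = e^y, du = e^y dy.
The integral becomes ∫ du/((u-7)(u-4)); decompose into partial fractions.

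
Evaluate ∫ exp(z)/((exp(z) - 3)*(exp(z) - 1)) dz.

Let u = e^z, du = e^z dz.
The integral becomes ∫ du/((u-3)(u-1)); decompose into partial fractions.

log(exp(z) - 3)/2 - log(exp(z) - 1)/2 + C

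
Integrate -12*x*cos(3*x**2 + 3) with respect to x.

Let u = 3*x**2 + 3, so du = (6*x) dx.
Rewriting, the integral becomes -2·∫ cos(u) du = -2·sin(u).
Substituting back, u = 3*x**2 + 3.

-2*sin(3*x**2 + 3) + C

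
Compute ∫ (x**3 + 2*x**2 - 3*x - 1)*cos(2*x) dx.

x**3*sin(2*x)/2 + x**2*sin(2*x) + 3*x**2*cos(2*x)/4 - 9*x*sin(2*x)/4 + x*cos(2*x) - sin(2*x) - 9*cos(2*x)/8 + C

Use integration by parts with u = x**3 + 2*x**2 - 3*x - 1, dv = cos(2*x) dx, so v = sin(2*x)/2.
Apply parts 3 times (tabular method): alternate signs, differentiate u down to 0, integrate dv up.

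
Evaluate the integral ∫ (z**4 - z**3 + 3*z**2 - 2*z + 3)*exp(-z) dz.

(-z**4 - 3*z**3 - 12*z**2 - 22*z - 25)*exp(-z) + C

Use integration by parts with u = z**4 - z**3 + 3*z**2 - 2*z + 3, dv = exp(-z) dz, so v = -exp(-z).
Apply parts 4 times (tabular method): alternate signs, differentiate u down to 0, integrate dv up.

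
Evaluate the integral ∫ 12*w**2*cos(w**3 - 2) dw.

Let u = w**3 - 2, so du = (3*w**2) dw.
Rewriting, the integral becomes 4·∫ cos(u) du = 4·sin(u).
Substituting back, u = w**3 - 2.

4*sin(w**3 - 2) + C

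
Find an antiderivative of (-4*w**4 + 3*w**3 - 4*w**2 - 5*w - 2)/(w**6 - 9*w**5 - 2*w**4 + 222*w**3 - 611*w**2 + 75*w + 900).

-563*log(w - 5)/60 + 102*log(w - 4)/5 - 713*log(w - 3)/64 - log(w + 1)/240 + 41*log(w + 5)/320 + 37/(8*w - 24) + C

Factor the denominator: (w - 5)*(w - 4)*(w - 3)**2*(w + 1)*(w + 5).
Partial-fraction decomposition: 41/(320*(w + 5)) - 1/(240*(w + 1)) - 713/(64*(w - 3)) - 37/(8*(w - 3)**2) + 102/(5*(w - 4)) - 563/(60*(w - 5)).
Integrate each term; A/(w−a) gives A·log|w−a|; A/(w−a)² gives −A/(w−a).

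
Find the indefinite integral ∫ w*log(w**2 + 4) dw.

w**2*log(w**2 + 4)/2 - w**2/2 + 2*log(w**2 + 4) + C

Let u = w**2 + 4, so du = (2*w) dw.
The integral becomes (1/2)·∫ log(u) du; integrate by parts with u′=log(u), dv′=du.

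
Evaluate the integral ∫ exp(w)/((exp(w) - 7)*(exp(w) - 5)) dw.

log(exp(w) - 7)/2 - log(exp(w) - 5)/2 + C

Let u = e^w, du = e^w dw.
The integral becomes ∫ du/((u-7)(u-5)); decompose into partial fractions.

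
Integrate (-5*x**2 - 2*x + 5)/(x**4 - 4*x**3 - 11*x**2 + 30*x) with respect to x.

Factor the denominator: x*(x - 5)*(x - 2)*(x + 3).
Partial-fraction decomposition: 17/(60*(x + 3)) + 19/(30*(x - 2)) - 13/(12*(x - 5)) + 1/(6*x).
Integrate each term: A/(x−a) contributes A·log|x−a|.

log(x)/6 - 13*log(x - 5)/12 + 19*log(x - 2)/30 + 17*log(x + 3)/60 + C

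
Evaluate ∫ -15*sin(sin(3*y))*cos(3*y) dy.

5*cos(sin(3*y)) + C

Let u = sin(3*y), so du = (3*cos(3*y)) dy.
Rewriting, the integral becomes -5·∫ sin(u) du = -5·-cos(u).
Substituting back, u = sin(3*y).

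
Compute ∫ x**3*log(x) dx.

x**4*log(x)/4 - x**4/16 + C

Use integration by parts with u = log(x), dv = x**3 dx.
Then du = 1/x dx and v = x**4/4.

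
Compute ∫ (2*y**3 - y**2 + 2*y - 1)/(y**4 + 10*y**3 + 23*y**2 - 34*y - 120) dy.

Factor the denominator: (y - 2)*(y + 3)*(y + 4)*(y + 5).
Partial-fraction decomposition: 143/(7*(y + 5)) - 51/(2*(y + 4)) + 7/(y + 3) + 1/(14*(y - 2)).
Integrate each term: A/(y−a) contributes A·log|y−a|.

log(y - 2)/14 + 7*log(y + 3) - 51*log(y + 4)/2 + 143*log(y + 5)/7 + C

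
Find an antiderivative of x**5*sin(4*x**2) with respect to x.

Let u = x², du = 2x dx; rewrite as (1/2)∫ u^2·sin(4u) du.
Now integrate by parts 2 times.

-x**4*cos(4*x**2)/8 + x**2*sin(4*x**2)/16 + cos(4*x**2)/64 + C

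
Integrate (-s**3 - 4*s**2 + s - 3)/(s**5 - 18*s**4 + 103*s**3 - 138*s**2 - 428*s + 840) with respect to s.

-107*log(s - 7)/18 + 357*log(s - 6)/32 - 223*log(s - 5)/42 + 5*log(s - 2)/48 - 13*log(s + 2)/2016 + C

Factor the denominator: (s - 7)*(s - 6)*(s - 5)*(s - 2)*(s + 2).
Partial-fraction decomposition: -13/(2016*(s + 2)) + 5/(48*(s - 2)) - 223/(42*(s - 5)) + 357/(32*(s - 6)) - 107/(18*(s - 7)).
Integrate each term: A/(s−a) contributes A·log|s−a|.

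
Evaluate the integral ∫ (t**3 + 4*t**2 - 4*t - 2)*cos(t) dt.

t**3*sin(t) + 4*t**2*sin(t) + 3*t**2*cos(t) - 10*t*sin(t) + 8*t*cos(t) - 10*sin(t) - 10*cos(t) + C

Use integration by parts with u = t**3 + 4*t**2 - 4*t - 2, dv = cos(t) dt, so v = sin(t).
Apply parts 3 times (tabular method): alternate signs, differentiate u down to 0, integrate dv up.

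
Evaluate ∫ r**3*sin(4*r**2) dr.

-r**2*cos(4*r**2)/8 + sin(4*r**2)/32 + C

Let u = r², du = 2r dr; rewrite as (1/2)∫ u^1·sin(4u) du.
Now integrate by parts 1 time.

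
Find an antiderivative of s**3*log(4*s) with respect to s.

s**4*(log(s) + 2*log(2))/4 - s**4/16 + C

Use integration by parts with u = log(4*s), dv = s**3 ds.
Then du = 1/s ds and v = s**4/4.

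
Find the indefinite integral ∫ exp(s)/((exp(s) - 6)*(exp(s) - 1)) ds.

Let u = e^s, du = e^s ds.
The integral becomes ∫ du/((u-1)(u-6)); decompose into partial fractions.

log(exp(s) - 6)/5 - log(exp(s) - 1)/5 + C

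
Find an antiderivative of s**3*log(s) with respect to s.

Use integration by parts with u = log(s), dv = s**3 ds.
Then du = 1/s ds and v = s**4/4.

s**4*log(s)/4 - s**4/16 + C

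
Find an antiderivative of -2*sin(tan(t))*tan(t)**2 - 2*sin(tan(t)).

2*cos(tan(t)) + C

Let u = tan(t), so du = (tan(t)**2 + 1) dt.
Rewriting, the integral becomes -2·∫ sin(u) du = -2·-cos(u).
Substituting back, u = tan(t).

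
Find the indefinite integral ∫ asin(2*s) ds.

s*asin(2*s) + sqrt(-4*s**2 + 1)/2 + C

Use integration by parts with u = arcsin(2*s), dv = ds.
Then du = 2/sqrt(-4*s**2 + 1) ds.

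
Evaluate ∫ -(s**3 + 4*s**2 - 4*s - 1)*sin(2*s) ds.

Use integration by parts with u = s**3 + 4*s**2 - 4*s - 1, dv = -sin(2*s) ds, so v = cos(2*s)/2.
Apply parts 3 times (tabular method): alternate signs, differentiate u down to 0, integrate dv up.

s**3*cos(2*s)/2 - 3*s**2*sin(2*s)/4 + 2*s**2*cos(2*s) - 2*s*sin(2*s) - 11*s*cos(2*s)/4 + 11*sin(2*s)/8 - 3*cos(2*s)/2 + C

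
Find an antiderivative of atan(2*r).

Use integration by parts with u = arctan(2*r), dv = dr.
Then du = 2/(4*r**2 + 1) dr.

r*atan(2*r) - log(4*r**2 + 1)/4 + C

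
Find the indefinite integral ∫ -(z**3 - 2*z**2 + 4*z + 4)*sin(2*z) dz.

z**3*cos(2*z)/2 - 3*z**2*sin(2*z)/4 - z**2*cos(2*z) + z*sin(2*z) + 5*z*cos(2*z)/4 - 5*sin(2*z)/8 + 5*cos(2*z)/2 + C

Use integration by parts with u = z**3 - 2*z**2 + 4*z + 4, dv = -sin(2*z) dz, so v = cos(2*z)/2.
Apply parts 3 times (tabular method): alternate signs, differentiate u down to 0, integrate dv up.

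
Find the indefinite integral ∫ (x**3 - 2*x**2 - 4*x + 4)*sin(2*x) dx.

-x**3*cos(2*x)/2 + 3*x**2*sin(2*x)/4 + x**2*cos(2*x) - x*sin(2*x) + 11*x*cos(2*x)/4 - 11*sin(2*x)/8 - 5*cos(2*x)/2 + C

Use integration by parts with u = x**3 - 2*x**2 - 4*x + 4, dv = sin(2*x) dx, so v = -cos(2*x)/2.
Apply parts 3 times (tabular method): alternate signs, differentiate u down to 0, integrate dv up.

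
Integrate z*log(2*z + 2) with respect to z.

z**2*log(2*z + 2)/2 - z**2/4 + z/2 - log(z + 1)/2 + C

Use integration by parts with u = log(2*z + 2), dv = z dz.
Then du = 2/(2*z + 2) dz and v = z**2/2.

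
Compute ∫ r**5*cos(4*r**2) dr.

Let u = r², du = 2r dr; rewrite as (1/2)∫ u^2·cos(4u) du.
Now integrate by parts 2 times.

r**4*sin(4*r**2)/8 + r**2*cos(4*r**2)/16 - sin(4*r**2)/64 + C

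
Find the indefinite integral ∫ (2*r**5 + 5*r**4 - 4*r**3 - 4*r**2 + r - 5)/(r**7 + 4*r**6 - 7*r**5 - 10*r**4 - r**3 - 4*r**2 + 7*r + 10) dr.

Factor the denominator: (r - 2)*(r - 1)*(r + 1)**2*(r + 5)*(r**2 + 1).
Partial-fraction decomposition: (33*r + 56)/(260*(r**2 + 1)) - 2735/(17472*(r + 5)) - 71/(192*(r + 1)) - 1/(16*(r + 1)**2) + 5/(48*(r - 1)) + 31/(105*(r - 2)).
Integrate each term; A/(r−a) gives A·log|r−a|; the (Br+D)/(r²+p²) term gives a log and an atan.

31*log(r - 2)/105 + 5*log(r - 1)/48 - 71*log(r + 1)/192 - 2735*log(r + 5)/17472 + 33*log(r**2 + 1)/520 + 14*atan(r)/65 + 1/(16*r + 16) + C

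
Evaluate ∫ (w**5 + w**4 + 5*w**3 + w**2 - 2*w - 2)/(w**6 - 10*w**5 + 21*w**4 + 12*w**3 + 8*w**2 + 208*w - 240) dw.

Factor the denominator: (w - 6)*(w - 5)*(w - 1)*(w + 2)*(w**2 + 4).
Partial-fraction decomposition: -(31*w + 416)/(5800*(w**2 + 4)) + 25/(672*(w + 2)) + 1/(75*(w - 1)) - 1097/(203*(w - 5)) + 5087/(800*(w - 6)).
Integrate each term; A/(w−a) gives A·log|w−a|; the (Bw+D)/(w²+p²) term gives a log and an atan.

5087*log(w - 6)/800 - 1097*log(w - 5)/203 + log(w - 1)/75 + 25*log(w + 2)/672 - 31*log(w**2 + 4)/11600 - 26*atan(w/2)/725 + C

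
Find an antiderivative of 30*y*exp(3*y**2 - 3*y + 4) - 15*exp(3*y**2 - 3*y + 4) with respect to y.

Let u = 3*y**2 - 3*y + 4, so du = (6*y - 3) dy.
Rewriting, the integral becomes 5·∫ e^u du = 5·e^u.
Substituting back, u = 3*y**2 - 3*y + 4.

5*exp(3*y**2 - 3*y + 4) + C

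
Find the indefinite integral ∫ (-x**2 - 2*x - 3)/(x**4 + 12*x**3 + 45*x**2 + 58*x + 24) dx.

Factor the denominator: (x + 1)**2*(x + 4)*(x + 6).
Partial-fraction decomposition: 27/(50*(x + 6)) - 11/(18*(x + 4)) + 16/(225*(x + 1)) - 2/(15*(x + 1)**2).
Integrate each term; A/(x−a) gives A·log|x−a|; A/(x−a)² gives −A/(x−a).

16*log(x + 1)/225 - 11*log(x + 4)/18 + 27*log(x + 6)/50 + 2/(15*x + 15) + C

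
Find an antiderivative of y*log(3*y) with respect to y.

y**2*(log(y) + log(3))/2 - y**2/4 + C

Use integration by parts with u = log(3*y), dv = y dy.
Then du = 1/y dy and v = y**2/2.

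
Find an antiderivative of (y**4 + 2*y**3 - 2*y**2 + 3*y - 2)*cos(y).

Use integration by parts with u = y**4 + 2*y**3 - 2*y**2 + 3*y - 2, dv = cos(y) dy, so v = sin(y).
Apply parts 4 times (tabular method): alternate signs, differentiate u down to 0, integrate dv up.

y**4*sin(y) + 2*y**3*sin(y) + 4*y**3*cos(y) - 14*y**2*sin(y) + 6*y**2*cos(y) - 9*y*sin(y) - 28*y*cos(y) + 26*sin(y) - 9*cos(y) + C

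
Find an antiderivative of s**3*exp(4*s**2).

Let u = s², du = 2s ds; rewrite as (1/2)∫ u^1·exp(4u) du.
Now integrate by parts 1 time.

(4*s**2 - 1)*exp(4*s**2)/32 + C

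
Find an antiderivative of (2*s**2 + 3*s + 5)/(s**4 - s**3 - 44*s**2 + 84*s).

5*log(s)/84 + 95*log(s - 6)/312 - 19*log(s - 2)/72 - 82*log(s + 7)/819 + C

Factor the denominator: s*(s - 6)*(s - 2)*(s + 7).
Partial-fraction decomposition: -82/(819*(s + 7)) - 19/(72*(s - 2)) + 95/(312*(s - 6)) + 5/(84*s).
Integrate each term: A/(s−a) contributes A·log|s−a|.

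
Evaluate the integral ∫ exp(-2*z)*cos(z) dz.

exp(-2*z)*sin(z)/5 - 2*exp(-2*z)*cos(z)/5 + C

Let I denote the integral. Integrate by parts with u = cos(z), dv = exp(-2*z) dz, so v = -exp(-2*z)/2: I = -exp(-2*z)*cos(z)/2 − (1/2)·∫ exp(-2*z)*sin(z) dz.
Apply parts again with u = sin(z), dv = exp(-2*z) dz: ∫ exp(-2*z)*sin(z) dz = -exp(-2*z)*sin(z)/2 + (1/2)·I. Substituting back brings back I: I = exp(-2*z)*sin(z)/4 - exp(-2*z)*cos(z)/2 − (1/4)·I.
Solving for I: (1 + 1/4)·I equals the remaining terms, so I = (4/5)·(exp(-2*z)*sin(z)/4 - exp(-2*z)*cos(z)/2).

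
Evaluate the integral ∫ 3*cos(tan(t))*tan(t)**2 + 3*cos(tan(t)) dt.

Let u = tan(t), so du = (tan(t)**2 + 1) dt.
Rewriting, the integral becomes 3·∫ cos(u) du = 3·sin(u).
Substituting back, u = tan(t).

3*sin(tan(t)) + C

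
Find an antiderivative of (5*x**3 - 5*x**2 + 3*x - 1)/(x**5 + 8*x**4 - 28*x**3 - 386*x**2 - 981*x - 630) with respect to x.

Factor the denominator: (x - 7)*(x + 1)*(x + 3)*(x + 5)*(x + 6).
Partial-fraction decomposition: -1279/(195*(x + 6)) + 383/(48*(x + 5)) - 19/(12*(x + 3)) + 7/(160*(x + 1)) + 149/(1248*(x - 7)).
Integrate each term: A/(x−a) contributes A·log|x−a|.

149*log(x - 7)/1248 + 7*log(x + 1)/160 - 19*log(x + 3)/12 + 383*log(x + 5)/48 - 1279*log(x + 6)/195 + C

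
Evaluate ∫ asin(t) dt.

t*asin(t) + sqrt(-t**2 + 1) + C

Use integration by parts with u = arcsin(t), dv = dt.
Then du = 1/sqrt(-t**2 + 1) dt.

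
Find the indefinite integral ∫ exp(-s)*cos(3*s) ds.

3*exp(-s)*sin(3*s)/10 - exp(-s)*cos(3*s)/10 + C

Let I denote the integral. Integrate by parts with u = cos(3*s), dv = exp(-s) ds, so v = -exp(-s): I = -exp(-s)*cos(3*s) − 3·∫ exp(-s)*sin(3*s) ds.
Apply parts again with u = sin(3*s), dv = exp(-s) ds: ∫ exp(-s)*sin(3*s) ds = -exp(-s)*sin(3*s) + 3·I. Substituting back brings back I: I = 3*exp(-s)*sin(3*s) - exp(-s)*cos(3*s) − 9·I.
Solving for I: (1 + 9)·I equals the remaining terms, so I = (1/10)·(3*exp(-s)*sin(3*s) - exp(-s)*cos(3*s)).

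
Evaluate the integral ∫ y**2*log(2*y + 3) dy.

Use integration by parts with u = log(2*y + 3), dv = y**2 dy.
Then du = 2/(2*y + 3) dy and v = y**3/3.

y**3*log(2*y + 3)/3 - y**3/9 + y**2/4 - 3*y/4 + 9*log(2*y + 3)/8 + C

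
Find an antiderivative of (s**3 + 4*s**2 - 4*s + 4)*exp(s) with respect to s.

Use integration by parts with u = s**3 + 4*s**2 - 4*s + 4, dv = exp(s) ds, so v = exp(s).
Apply parts 3 times (tabular method): alternate signs, differentiate u down to 0, integrate dv up.

(s**3 + s**2 - 6*s + 10)*exp(s) + C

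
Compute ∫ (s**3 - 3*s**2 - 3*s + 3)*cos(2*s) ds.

Use integration by parts with u = s**3 - 3*s**2 - 3*s + 3, dv = cos(2*s) ds, so v = sin(2*s)/2.
Apply parts 3 times (tabular method): alternate signs, differentiate u down to 0, integrate dv up.

s**3*sin(2*s)/2 - 3*s**2*sin(2*s)/2 + 3*s**2*cos(2*s)/4 - 9*s*sin(2*s)/4 - 3*s*cos(2*s)/2 + 9*sin(2*s)/4 - 9*cos(2*s)/8 + C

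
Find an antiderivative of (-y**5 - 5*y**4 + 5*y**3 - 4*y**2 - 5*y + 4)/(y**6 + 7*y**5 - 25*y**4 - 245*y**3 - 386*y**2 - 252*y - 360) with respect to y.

Factor the denominator: (y - 6)*(y + 2)*(y + 5)*(y + 6)*(y**2 + 1).
Partial-fraction decomposition: (12*y + 5)/(481*(y**2 + 1)) - 53/(888*(y + 6)) - 116/(143*(y + 5)) + 3/(16*(y + 2)) - 6673/(19536*(y - 6)).
Integrate each term; A/(y−a) gives A·log|y−a|; the (By+D)/(y²+p²) term gives a log and an atan.

-6673*log(y - 6)/19536 + 3*log(y + 2)/16 - 116*log(y + 5)/143 - 53*log(y + 6)/888 + 6*log(y**2 + 1)/481 + 5*atan(y)/481 + C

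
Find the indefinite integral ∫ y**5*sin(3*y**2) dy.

-y**4*cos(3*y**2)/6 + y**2*sin(3*y**2)/9 + cos(3*y**2)/27 + C

Let u = y², du = 2y dy; rewrite as (1/2)∫ u^2·sin(3u) du.
Now integrate by parts 2 times.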